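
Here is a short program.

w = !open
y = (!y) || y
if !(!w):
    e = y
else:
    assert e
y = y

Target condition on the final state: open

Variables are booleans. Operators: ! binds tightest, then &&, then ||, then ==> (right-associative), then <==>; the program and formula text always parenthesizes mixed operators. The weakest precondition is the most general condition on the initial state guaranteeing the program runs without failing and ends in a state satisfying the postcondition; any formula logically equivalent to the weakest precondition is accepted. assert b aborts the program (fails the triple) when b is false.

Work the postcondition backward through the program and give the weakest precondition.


Working backward. After the program, open must hold.
Before y := y: open
Then branch requires open; else branch requires e && open.
Before the if: (w ==> open) && ((!w) ==> (e && open))
Before y := (!y) || y: (w ==> open) && ((!w) ==> (e && open))
Before w := !open: ((!open) ==> open) && (open ==> (e && open))
Answer: WP = ((!open) ==> open) && (open ==> (e && open))


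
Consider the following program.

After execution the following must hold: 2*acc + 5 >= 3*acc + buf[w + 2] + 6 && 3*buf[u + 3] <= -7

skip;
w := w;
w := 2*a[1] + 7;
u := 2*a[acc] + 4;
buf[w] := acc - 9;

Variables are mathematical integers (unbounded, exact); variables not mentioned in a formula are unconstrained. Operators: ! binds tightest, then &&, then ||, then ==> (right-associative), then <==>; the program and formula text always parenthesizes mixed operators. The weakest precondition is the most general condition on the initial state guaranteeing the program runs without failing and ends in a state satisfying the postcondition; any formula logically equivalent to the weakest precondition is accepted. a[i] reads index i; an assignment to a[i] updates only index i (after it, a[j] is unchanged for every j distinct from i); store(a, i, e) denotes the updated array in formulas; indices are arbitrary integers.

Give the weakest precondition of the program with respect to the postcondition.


Working backward. After the program, the postcondition 2*acc + 5 >= 3*acc + buf[w + 2] + 6 && 3*buf[u + 3] <= -7 must hold; in canonical form it is buf[w + 2] + acc <= -1 && 3*buf[u + 3] <= -7.
Before buf[w] := acc - 9: store(buf, w, acc - 9)[w + 2] + acc <= -1 && 3*store(buf, w, acc - 9)[u + 3] <= -7
Before u := 2*a[acc] + 4: store(buf, w, acc - 9)[w + 2] + acc <= -1 && 3*store(buf, w, acc - 9)[2*a[acc] + 7] <= -7
Before w := 2*a[1] + 7: store(buf, 2*a[1] + 7, acc - 9)[2*a[1] + 9] + acc <= -1 && 3*store(buf, 2*a[1] + 7, acc - 9)[2*a[acc] + 7] <= -7
Before w := w: store(buf, 2*a[1] + 7, acc - 9)[2*a[1] + 9] + acc <= -1 && 3*store(buf, 2*a[1] + 7, acc - 9)[2*a[acc] + 7] <= -7
Before skip: store(buf, 2*a[1] + 7, acc - 9)[2*a[1] + 9] + acc <= -1 && 3*store(buf, 2*a[1] + 7, acc - 9)[2*a[acc] + 7] <= -7
Answer: WP = store(buf, 2*a[1] + 7, acc - 9)[2*a[1] + 9] + acc <= -1 && 3*store(buf, 2*a[1] + 7, acc - 9)[2*a[acc] + 7] <= -7


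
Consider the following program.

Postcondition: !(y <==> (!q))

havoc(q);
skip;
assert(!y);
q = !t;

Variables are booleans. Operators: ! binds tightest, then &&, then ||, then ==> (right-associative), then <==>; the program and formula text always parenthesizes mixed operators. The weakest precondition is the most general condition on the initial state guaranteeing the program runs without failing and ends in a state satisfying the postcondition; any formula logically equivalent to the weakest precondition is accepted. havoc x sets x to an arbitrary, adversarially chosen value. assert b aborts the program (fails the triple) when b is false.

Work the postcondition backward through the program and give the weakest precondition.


Working backward. After the program, !(y <==> (!q)) must hold.
Before q := !t: !(y <==> t)
Before assert !y: (!y) && (!(y <==> t))
Before skip: (!y) && (!(y <==> t))
Before havoc q: (!y) && (!(y <==> t))
Answer: WP = (!y) && (!(y <==> t))


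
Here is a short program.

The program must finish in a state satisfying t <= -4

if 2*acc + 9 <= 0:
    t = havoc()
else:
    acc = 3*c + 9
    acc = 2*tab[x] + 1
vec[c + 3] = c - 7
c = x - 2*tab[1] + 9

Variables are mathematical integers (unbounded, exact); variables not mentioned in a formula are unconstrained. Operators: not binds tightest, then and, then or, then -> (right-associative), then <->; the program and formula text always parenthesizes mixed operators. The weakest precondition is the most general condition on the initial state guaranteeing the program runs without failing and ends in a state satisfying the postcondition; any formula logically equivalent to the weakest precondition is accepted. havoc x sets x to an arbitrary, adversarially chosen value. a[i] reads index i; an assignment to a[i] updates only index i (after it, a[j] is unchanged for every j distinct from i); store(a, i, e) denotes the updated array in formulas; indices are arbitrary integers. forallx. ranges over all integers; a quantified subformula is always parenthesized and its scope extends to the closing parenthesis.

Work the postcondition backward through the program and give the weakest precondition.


Working backward. After the program, t <= -4 must hold.
Before c := x - 2*tab[1] + 9: t <= -4
Before vec[c + 3] := c - 7: t <= -4
Then branch requires forall t_1. t_1 <= -4; else branch requires t <= -4.
Before the if: (2*acc <= -9 -> (forall t_1. t_1 <= -4)) and ((not (2*acc <= -9)) -> t <= -4)
Answer: WP = (2*acc <= -9 -> (forall t_1. t_1 <= -4)) and ((not (2*acc <= -9)) -> t <= -4)


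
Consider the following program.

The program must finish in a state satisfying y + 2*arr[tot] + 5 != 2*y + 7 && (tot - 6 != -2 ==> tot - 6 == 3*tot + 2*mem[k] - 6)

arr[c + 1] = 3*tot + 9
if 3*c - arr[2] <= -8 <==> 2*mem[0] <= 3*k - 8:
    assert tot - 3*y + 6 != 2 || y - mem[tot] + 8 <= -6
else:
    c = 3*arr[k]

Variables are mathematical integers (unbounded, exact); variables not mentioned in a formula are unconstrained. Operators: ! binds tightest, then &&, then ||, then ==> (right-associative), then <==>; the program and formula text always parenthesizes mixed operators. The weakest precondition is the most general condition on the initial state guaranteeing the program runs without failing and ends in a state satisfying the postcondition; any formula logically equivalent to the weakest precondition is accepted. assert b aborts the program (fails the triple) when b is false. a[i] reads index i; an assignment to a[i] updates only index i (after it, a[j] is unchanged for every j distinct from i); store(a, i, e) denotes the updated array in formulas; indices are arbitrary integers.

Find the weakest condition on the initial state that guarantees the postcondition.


Working backward. After the program, the postcondition y + 2*arr[tot] + 5 != 2*y + 7 && (tot - 6 != -2 ==> tot - 6 == 3*tot + 2*mem[k] - 6) must hold; in canonical form it is 2*arr[tot] != y + 2 && (tot != 4 ==> 2*mem[k] + 2*tot == 0).
Then branch requires (tot != 3*y - 4 || y <= mem[tot] - 14) && 2*arr[tot] != y + 2 && (tot != 4 ==> 2*mem[k] + 2*tot == 0); else branch requires 2*arr[tot] != y + 2 && (tot != 4 ==> 2*mem[k] + 2*tot == 0).
Before the if: ((3*c <= arr[2] - 8 <==> 2*mem[0] <= 3*k - 8) ==> ((tot != 3*y - 4 || y <= mem[tot] - 14) && 2*arr[tot] != y + 2 && (tot != 4 ==> 2*mem[k] + 2*tot == 0))) && ((!(3*c <= arr[2] - 8 <==> 2*mem[0] <= 3*k - 8)) ==> (2*arr[tot] != y + 2 && (tot != 4 ==> 2*mem[k] + 2*tot == 0)))
Before arr[c + 1] := 3*tot + 9: ((3*c <= store(arr, c + 1, 3*tot + 9)[2] - 8 <==> 2*mem[0] <= 3*k - 8) ==> ((tot != 3*y - 4 || y <= mem[tot] - 14) && 2*store(arr, c + 1, 3*tot + 9)[tot] != y + 2 && (tot != 4 ==> 2*mem[k] + 2*tot == 0))) && ((!(3*c <= store(arr, c + 1, 3*tot + 9)[2] - 8 <==> 2*mem[0] <= 3*k - 8)) ==> (2*store(arr, c + 1, 3*tot + 9)[tot] != y + 2 && (tot != 4 ==> 2*mem[k] + 2*tot == 0)))
Answer: WP = ((3*c <= store(arr, c + 1, 3*tot + 9)[2] - 8 <==> 2*mem[0] <= 3*k - 8) ==> ((tot != 3*y - 4 || y <= mem[tot] - 14) && 2*store(arr, c + 1, 3*tot + 9)[tot] != y + 2 && (tot != 4 ==> 2*mem[k] + 2*tot == 0))) && ((!(3*c <= store(arr, c + 1, 3*tot + 9)[2] - 8 <==> 2*mem[0] <= 3*k - 8)) ==> (2*store(arr, c + 1, 3*tot + 9)[tot] != y + 2 && (tot != 4 ==> 2*mem[k] + 2*tot == 0)))


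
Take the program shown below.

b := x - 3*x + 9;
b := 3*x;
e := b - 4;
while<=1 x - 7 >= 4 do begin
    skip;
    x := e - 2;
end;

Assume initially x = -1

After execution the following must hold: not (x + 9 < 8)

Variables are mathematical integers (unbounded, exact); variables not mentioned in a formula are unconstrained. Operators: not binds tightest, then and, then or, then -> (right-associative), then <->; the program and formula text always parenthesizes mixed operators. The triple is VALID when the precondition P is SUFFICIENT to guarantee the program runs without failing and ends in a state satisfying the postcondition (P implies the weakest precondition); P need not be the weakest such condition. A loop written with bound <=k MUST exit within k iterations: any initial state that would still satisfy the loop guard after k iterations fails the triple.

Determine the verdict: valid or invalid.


Working backward. After the program, the postcondition not (x + 9 < 8) must hold; in canonical form it is not (x < -1).
Before the loop (bound <=1), unroll the exhaustion recursion (WP_0 = exit-now case; WP_j = one more guarded iteration, up to j = 1):
  WP_0: (not (x >= 11)) and (not (x < -1))
  WP_1: (x >= 11 -> ((not (e >= 13)) and (not (e < 1)))) and ((not (x >= 11)) -> (not (x < -1)))
So before the loop: (x >= 11 -> ((not (e >= 13)) and (not (e < 1)))) and ((not (x >= 11)) -> (not (x < -1)))
Before e := b - 4: (x >= 11 -> ((not (b >= 17)) and (not (b < 5)))) and ((not (x >= 11)) -> (not (x < -1)))
Before b := 3*x: (x >= 11 -> ((not (3*x >= 17)) and (not (3*x < 5)))) and ((not (x >= 11)) -> (not (x < -1)))
Before b := x - 3*x + 9: (x >= 11 -> ((not (3*x >= 17)) and (not (3*x < 5)))) and ((not (x >= 11)) -> (not (x < -1)))
The weakest precondition is (x >= 11 -> ((not (3*x >= 17)) and (not (3*x < 5)))) and ((not (x >= 11)) -> (not (x < -1))).
Check whether x = -1 implies it.
Every state satisfying the precondition satisfies the weakest precondition: the implication holds.
Answer: valid


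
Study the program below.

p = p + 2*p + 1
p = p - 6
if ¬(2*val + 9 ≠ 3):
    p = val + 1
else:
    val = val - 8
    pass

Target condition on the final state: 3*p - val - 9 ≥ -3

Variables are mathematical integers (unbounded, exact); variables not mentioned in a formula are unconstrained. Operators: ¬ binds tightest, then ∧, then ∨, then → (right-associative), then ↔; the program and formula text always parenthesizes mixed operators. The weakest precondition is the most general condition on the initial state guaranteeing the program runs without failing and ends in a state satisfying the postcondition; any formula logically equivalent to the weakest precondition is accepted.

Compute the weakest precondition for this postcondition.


Working backward. After the program, the postcondition 3*p - val - 9 ≥ -3 must hold; in canonical form it is 3*p ≥ val + 6.
Then branch requires 2*val ≥ 3; else branch requires 3*p ≥ val - 2.
Before the if: ((¬(2*val ≠ -6)) → 2*val ≥ 3) ∧ (2*val ≠ -6 → 3*p ≥ val - 2)
Before p := p - 6: ((¬(2*val ≠ -6)) → 2*val ≥ 3) ∧ (2*val ≠ -6 → 3*p ≥ val + 16)
Before p := p + 2*p + 1: ((¬(2*val ≠ -6)) → 2*val ≥ 3) ∧ (2*val ≠ -6 → 9*p ≥ val + 13)
Answer: WP = ((¬(2*val ≠ -6)) → 2*val ≥ 3) ∧ (2*val ≠ -6 → 9*p ≥ val + 13)


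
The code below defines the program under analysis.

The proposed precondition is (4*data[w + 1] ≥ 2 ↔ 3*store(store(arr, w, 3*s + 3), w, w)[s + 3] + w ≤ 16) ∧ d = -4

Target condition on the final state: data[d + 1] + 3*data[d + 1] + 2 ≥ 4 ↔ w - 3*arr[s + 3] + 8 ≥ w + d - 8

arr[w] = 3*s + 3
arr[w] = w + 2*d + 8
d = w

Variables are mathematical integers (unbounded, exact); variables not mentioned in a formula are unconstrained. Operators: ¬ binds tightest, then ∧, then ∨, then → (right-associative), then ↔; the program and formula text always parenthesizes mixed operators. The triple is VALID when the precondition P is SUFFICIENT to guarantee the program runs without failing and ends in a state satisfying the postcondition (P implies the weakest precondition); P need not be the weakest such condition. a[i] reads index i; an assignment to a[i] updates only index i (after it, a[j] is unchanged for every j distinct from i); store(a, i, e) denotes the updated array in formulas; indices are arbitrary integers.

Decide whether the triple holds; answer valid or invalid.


Working backward. After the program, the postcondition data[d + 1] + 3*data[d + 1] + 2 ≥ 4 ↔ w - 3*arr[s + 3] + 8 ≥ w + d - 8 must hold; in canonical form it is 4*data[d + 1] ≥ 2 ↔ 3*arr[s + 3] + d ≤ 16.
Before d := w: 4*data[w + 1] ≥ 2 ↔ 3*arr[s + 3] + w ≤ 16
Before arr[w] := w + 2*d + 8: 4*data[w + 1] ≥ 2 ↔ 3*store(arr, w, 2*d + w + 8)[s + 3] + w ≤ 16
Before arr[w] := 3*s + 3: 4*data[w + 1] ≥ 2 ↔ 3*store(store(arr, w, 3*s + 3), w, 2*d + w + 8)[s + 3] + w ≤ 16
The weakest precondition is 4*data[w + 1] ≥ 2 ↔ 3*store(store(arr, w, 3*s + 3), w, 2*d + w + 8)[s + 3] + w ≤ 16.
Check whether (4*data[w + 1] ≥ 2 ↔ 3*store(store(arr, w, 3*s + 3), w, w)[s + 3] + w ≤ 16) ∧ d = -4 implies it.
Every state satisfying the precondition satisfies the weakest precondition: the implication holds.
Answer: valid


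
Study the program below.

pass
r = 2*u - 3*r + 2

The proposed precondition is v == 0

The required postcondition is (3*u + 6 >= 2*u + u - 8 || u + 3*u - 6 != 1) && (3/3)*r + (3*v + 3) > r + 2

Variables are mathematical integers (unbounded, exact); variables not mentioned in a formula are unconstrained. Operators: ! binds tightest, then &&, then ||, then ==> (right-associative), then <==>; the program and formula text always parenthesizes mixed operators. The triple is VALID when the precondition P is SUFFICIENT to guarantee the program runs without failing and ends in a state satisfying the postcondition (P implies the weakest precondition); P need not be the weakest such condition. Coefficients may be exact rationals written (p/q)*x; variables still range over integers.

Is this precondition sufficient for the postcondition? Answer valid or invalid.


Working backward. After the program, the postcondition (3*u + 6 >= 2*u + u - 8 || u + 3*u - 6 != 1) && (3/3)*r + (3*v + 3) > r + 2 must hold; in canonical form it is 3*v > -1.
Before r := 2*u - 3*r + 2: 3*v > -1
Before skip: 3*v > -1
The weakest precondition is 3*v > -1.
Check whether v == 0 implies it.
Every state satisfying the precondition satisfies the weakest precondition: the implication holds.
Answer: valid


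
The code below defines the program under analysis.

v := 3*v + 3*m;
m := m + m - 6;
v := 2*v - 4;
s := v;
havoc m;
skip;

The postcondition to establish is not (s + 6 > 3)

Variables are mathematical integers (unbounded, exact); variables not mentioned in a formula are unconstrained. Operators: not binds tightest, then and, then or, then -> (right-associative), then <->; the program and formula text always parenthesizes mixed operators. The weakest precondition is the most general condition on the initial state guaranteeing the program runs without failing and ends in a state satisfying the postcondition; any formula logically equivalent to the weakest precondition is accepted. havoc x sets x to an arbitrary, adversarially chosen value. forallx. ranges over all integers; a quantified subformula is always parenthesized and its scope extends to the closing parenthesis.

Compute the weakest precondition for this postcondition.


Working backward. After the program, the postcondition not (s + 6 > 3) must hold; in canonical form it is not (s > -3).
Before skip: not (s > -3)
Before havoc m: not (s > -3)
Before s := v: not (v > -3)
Before v := 2*v - 4: not (2*v > 1)
Before m := m + m - 6: not (2*v > 1)
Before v := 3*v + 3*m: not (6*m + 6*v > 1)
Answer: WP = not (6*m + 6*v > 1)


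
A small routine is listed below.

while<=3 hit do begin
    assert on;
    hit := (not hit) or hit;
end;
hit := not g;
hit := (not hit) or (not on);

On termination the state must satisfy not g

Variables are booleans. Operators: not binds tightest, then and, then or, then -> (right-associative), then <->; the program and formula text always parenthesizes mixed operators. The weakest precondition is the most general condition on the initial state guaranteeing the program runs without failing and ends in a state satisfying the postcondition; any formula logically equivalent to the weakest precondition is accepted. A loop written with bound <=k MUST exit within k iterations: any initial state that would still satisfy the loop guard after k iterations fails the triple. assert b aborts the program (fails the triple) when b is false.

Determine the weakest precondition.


Working backward. After the program, not g must hold.
Before hit := (not hit) or (not on): not g
Before hit := not g: not g
Before the loop (bound <=3), unroll the exhaustion recursion (WP_0 = exit-now case; WP_j = one more guarded iteration, up to j = 3):
  WP_0: (not hit) and (not g)
  WP_1: (not hit) and ((not hit) -> (not g))
  WP_2: (not hit) and ((not hit) -> (not g))
  WP_3: (not hit) and ((not hit) -> (not g))
So before the loop: (not hit) and ((not hit) -> (not g))
Answer: WP = (not hit) and ((not hit) -> (not g))


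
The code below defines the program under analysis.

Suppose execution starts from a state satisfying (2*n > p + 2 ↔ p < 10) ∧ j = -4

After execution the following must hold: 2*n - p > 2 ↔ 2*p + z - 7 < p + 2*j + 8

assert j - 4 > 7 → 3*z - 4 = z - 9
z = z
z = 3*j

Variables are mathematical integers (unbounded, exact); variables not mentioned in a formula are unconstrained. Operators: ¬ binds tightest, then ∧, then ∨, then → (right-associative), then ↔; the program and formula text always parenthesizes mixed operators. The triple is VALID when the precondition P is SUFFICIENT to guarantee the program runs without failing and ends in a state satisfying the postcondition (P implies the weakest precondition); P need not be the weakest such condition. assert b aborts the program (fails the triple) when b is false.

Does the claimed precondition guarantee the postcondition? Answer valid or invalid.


Working backward. After the program, the postcondition 2*n - p > 2 ↔ 2*p + z - 7 < p + 2*j + 8 must hold; in canonical form it is 2*n > p + 2 ↔ p + z < 2*j + 15.
Before z := 3*j: 2*n > p + 2 ↔ j + p < 15
Before z := z: 2*n > p + 2 ↔ j + p < 15
Before assert j - 4 > 7 → 3*z - 4 = z - 9: (j > 11 → 2*z = -5) ∧ (2*n > p + 2 ↔ j + p < 15)
The weakest precondition is (j > 11 → 2*z = -5) ∧ (2*n > p + 2 ↔ j + p < 15).
Check whether (2*n > p + 2 ↔ p < 10) ∧ j = -4 implies it.
Countermodel: at the initial state j = -4, n = 0, p = 10, z = 0, the precondition holds but the weakest precondition fails.
Answer: invalid


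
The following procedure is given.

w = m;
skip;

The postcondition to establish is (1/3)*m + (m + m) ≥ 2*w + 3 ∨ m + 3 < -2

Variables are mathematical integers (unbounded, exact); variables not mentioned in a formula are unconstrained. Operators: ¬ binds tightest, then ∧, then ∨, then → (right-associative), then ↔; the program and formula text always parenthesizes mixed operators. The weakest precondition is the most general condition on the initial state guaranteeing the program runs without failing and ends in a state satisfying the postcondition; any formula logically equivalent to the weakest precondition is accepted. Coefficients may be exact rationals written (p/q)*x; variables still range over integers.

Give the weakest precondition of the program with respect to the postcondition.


Working backward. After the program, the postcondition (1/3)*m + (m + m) ≥ 2*w + 3 ∨ m + 3 < -2 must hold; in canonical form it is (7/3)*m ≥ 2*w + 3 ∨ m < -5.
Before skip: (7/3)*m ≥ 2*w + 3 ∨ m < -5
Before w := m: (1/3)*m ≥ 3 ∨ m < -5
Answer: WP = (1/3)*m ≥ 3 ∨ m < -5


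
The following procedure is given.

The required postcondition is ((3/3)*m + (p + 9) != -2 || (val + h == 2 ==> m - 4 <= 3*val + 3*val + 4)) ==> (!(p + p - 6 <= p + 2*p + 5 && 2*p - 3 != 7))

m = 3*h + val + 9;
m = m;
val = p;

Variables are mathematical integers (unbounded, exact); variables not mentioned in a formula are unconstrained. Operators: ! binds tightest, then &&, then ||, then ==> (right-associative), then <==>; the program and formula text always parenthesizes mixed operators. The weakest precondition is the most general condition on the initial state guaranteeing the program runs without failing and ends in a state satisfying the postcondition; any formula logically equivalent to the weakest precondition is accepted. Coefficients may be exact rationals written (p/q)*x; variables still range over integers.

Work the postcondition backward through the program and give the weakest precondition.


Working backward. After the program, the postcondition ((3/3)*m + (p + 9) != -2 || (val + h == 2 ==> m - 4 <= 3*val + 3*val + 4)) ==> (!(p + p - 6 <= p + 2*p + 5 && 2*p - 3 != 7)) must hold; in canonical form it is (m + p != -11 || (h + val == 2 ==> m <= 6*val + 8)) ==> (!(p >= -11 && 2*p != 10)).
Before val := p: (m + p != -11 || (h + p == 2 ==> m <= 6*p + 8)) ==> (!(p >= -11 && 2*p != 10))
Before m := m: (m + p != -11 || (h + p == 2 ==> m <= 6*p + 8)) ==> (!(p >= -11 && 2*p != 10))
Before m := 3*h + val + 9: (3*h + p + val != -20 || (h + p == 2 ==> 3*h + val <= 6*p - 1)) ==> (!(p >= -11 && 2*p != 10))
Answer: WP = (3*h + p + val != -20 || (h + p == 2 ==> 3*h + val <= 6*p - 1)) ==> (!(p >= -11 && 2*p != 10))


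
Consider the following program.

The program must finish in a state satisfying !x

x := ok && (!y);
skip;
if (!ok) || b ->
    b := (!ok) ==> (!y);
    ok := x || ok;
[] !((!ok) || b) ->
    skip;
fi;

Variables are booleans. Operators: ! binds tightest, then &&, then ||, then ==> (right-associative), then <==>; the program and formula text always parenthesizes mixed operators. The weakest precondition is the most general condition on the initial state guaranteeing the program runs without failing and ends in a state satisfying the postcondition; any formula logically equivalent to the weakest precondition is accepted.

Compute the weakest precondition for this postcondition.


Working backward. After the program, !x must hold.
Then branch requires !x; else branch requires !x.
Before the if: (((!ok) || b) ==> (!x)) && ((!((!ok) || b)) ==> (!x))
Before skip: (((!ok) || b) ==> (!x)) && ((!((!ok) || b)) ==> (!x))
Before x := ok && (!y): (((!ok) || b) ==> (!(ok && (!y)))) && ((!((!ok) || b)) ==> (!(ok && (!y))))
Answer: WP = (((!ok) || b) ==> (!(ok && (!y)))) && ((!((!ok) || b)) ==> (!(ok && (!y))))


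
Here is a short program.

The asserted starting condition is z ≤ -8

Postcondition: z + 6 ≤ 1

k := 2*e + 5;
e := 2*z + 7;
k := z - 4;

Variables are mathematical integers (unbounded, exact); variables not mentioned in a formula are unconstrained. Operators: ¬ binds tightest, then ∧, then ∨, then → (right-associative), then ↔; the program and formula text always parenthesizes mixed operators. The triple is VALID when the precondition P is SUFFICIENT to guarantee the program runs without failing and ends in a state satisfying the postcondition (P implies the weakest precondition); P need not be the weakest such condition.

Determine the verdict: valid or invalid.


Working backward. After the program, the postcondition z + 6 ≤ 1 must hold; in canonical form it is z ≤ -5.
Before k := z - 4: z ≤ -5
Before e := 2*z + 7: z ≤ -5
Before k := 2*e + 5: z ≤ -5
The weakest precondition is z ≤ -5.
Check whether z ≤ -8 implies it.
Every state satisfying the precondition satisfies the weakest precondition: the implication holds.
Answer: valid


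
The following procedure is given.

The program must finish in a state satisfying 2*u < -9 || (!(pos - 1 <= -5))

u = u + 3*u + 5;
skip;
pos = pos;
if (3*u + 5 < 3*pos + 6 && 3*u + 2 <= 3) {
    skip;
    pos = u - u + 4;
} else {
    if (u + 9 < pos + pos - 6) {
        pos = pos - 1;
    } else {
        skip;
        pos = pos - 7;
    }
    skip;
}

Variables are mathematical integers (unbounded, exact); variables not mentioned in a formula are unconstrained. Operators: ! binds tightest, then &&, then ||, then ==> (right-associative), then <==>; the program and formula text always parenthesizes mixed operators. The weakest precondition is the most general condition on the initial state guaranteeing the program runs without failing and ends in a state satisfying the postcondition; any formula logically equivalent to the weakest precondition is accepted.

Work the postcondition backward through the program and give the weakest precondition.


Working backward. After the program, the postcondition 2*u < -9 || (!(pos - 1 <= -5)) must hold; in canonical form it is 2*u < -9 || (!(pos <= -4)).
Then branch requires true; else branch requires (u < 2*pos - 15 ==> (2*u < -9 || (!(pos <= -3)))) && ((!(u < 2*pos - 15)) ==> (2*u < -9 || (!(pos <= 3)))).
Before the if: (!(3*u < 3*pos + 1 && 3*u <= 1)) ==> ((u < 2*pos - 15 ==> (2*u < -9 || (!(pos <= -3)))) && ((!(u < 2*pos - 15)) ==> (2*u < -9 || (!(pos <= 3)))))
Before pos := pos: (!(3*u < 3*pos + 1 && 3*u <= 1)) ==> ((u < 2*pos - 15 ==> (2*u < -9 || (!(pos <= -3)))) && ((!(u < 2*pos - 15)) ==> (2*u < -9 || (!(pos <= 3)))))
Before skip: (!(3*u < 3*pos + 1 && 3*u <= 1)) ==> ((u < 2*pos - 15 ==> (2*u < -9 || (!(pos <= -3)))) && ((!(u < 2*pos - 15)) ==> (2*u < -9 || (!(pos <= 3)))))
Before u := u + 3*u + 5: (!(12*u < 3*pos - 14 && 12*u <= -14)) ==> ((4*u < 2*pos - 20 ==> (8*u < -19 || (!(pos <= -3)))) && ((!(4*u < 2*pos - 20)) ==> (8*u < -19 || (!(pos <= 3)))))
Answer: WP = (!(12*u < 3*pos - 14 && 12*u <= -14)) ==> ((4*u < 2*pos - 20 ==> (8*u < -19 || (!(pos <= -3)))) && ((!(4*u < 2*pos - 20)) ==> (8*u < -19 || (!(pos <= 3)))))


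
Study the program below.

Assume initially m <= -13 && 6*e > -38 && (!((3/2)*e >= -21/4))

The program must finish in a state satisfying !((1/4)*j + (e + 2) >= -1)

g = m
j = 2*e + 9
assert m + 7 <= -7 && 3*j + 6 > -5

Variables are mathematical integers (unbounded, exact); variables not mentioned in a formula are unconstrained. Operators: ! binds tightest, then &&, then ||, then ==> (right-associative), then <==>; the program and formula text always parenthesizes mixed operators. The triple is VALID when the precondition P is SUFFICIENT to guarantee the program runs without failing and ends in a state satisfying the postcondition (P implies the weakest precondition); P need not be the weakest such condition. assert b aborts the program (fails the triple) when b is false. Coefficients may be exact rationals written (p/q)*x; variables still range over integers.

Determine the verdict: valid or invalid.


Working backward. After the program, the postcondition !((1/4)*j + (e + 2) >= -1) must hold; in canonical form it is !(e + (1/4)*j >= -3).
Before assert m + 7 <= -7 && 3*j + 6 > -5: m <= -14 && 3*j > -11 && (!(e + (1/4)*j >= -3))
Before j := 2*e + 9: m <= -14 && 6*e > -38 && (!((3/2)*e >= -21/4))
Before g := m: m <= -14 && 6*e > -38 && (!((3/2)*e >= -21/4))
The weakest precondition is m <= -14 && 6*e > -38 && (!((3/2)*e >= -21/4)).
Check whether m <= -13 && 6*e > -38 && (!((3/2)*e >= -21/4)) implies it.
Countermodel: at the initial state e = -6, m = -13, the precondition holds but the weakest precondition fails.
Answer: invalid


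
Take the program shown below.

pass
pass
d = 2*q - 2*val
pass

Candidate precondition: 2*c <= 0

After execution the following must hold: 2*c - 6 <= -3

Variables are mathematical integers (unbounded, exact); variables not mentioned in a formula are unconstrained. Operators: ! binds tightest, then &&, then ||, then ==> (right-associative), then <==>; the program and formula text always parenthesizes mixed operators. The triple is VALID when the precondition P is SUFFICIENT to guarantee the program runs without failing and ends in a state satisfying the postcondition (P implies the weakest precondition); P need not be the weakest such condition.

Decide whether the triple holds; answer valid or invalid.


Working backward. After the program, the postcondition 2*c - 6 <= -3 must hold; in canonical form it is 2*c <= 3.
Before skip: 2*c <= 3
Before d := 2*q - 2*val: 2*c <= 3
Before skip: 2*c <= 3
Before skip: 2*c <= 3
The weakest precondition is 2*c <= 3.
Check whether 2*c <= 0 implies it.
Every state satisfying the precondition satisfies the weakest precondition: the implication holds.
Answer: valid


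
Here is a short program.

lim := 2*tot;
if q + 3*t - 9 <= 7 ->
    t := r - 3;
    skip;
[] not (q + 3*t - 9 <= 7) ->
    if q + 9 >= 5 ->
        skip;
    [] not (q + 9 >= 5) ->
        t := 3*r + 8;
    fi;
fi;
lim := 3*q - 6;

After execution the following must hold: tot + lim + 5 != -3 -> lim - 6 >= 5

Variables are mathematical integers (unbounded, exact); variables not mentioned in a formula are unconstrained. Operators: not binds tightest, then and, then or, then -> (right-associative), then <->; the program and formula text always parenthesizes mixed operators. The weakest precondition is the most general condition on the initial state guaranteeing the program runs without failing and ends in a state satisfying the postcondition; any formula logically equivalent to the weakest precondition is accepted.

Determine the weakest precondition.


Working backward. After the program, the postcondition tot + lim + 5 != -3 -> lim - 6 >= 5 must hold; in canonical form it is lim + tot != -8 -> lim >= 11.
Before lim := 3*q - 6: 3*q + tot != -2 -> 3*q >= 17
Then branch requires 3*q + tot != -2 -> 3*q >= 17; else branch requires (q >= -4 -> (3*q + tot != -2 -> 3*q >= 17)) and ((not (q >= -4)) -> (3*q + tot != -2 -> 3*q >= 17)).
Before the if: (q + 3*t <= 16 -> (3*q + tot != -2 -> 3*q >= 17)) and ((not (q + 3*t <= 16)) -> ((q >= -4 -> (3*q + tot != -2 -> 3*q >= 17)) and ((not (q >= -4)) -> (3*q + tot != -2 -> 3*q >= 17))))
Before lim := 2*tot: (q + 3*t <= 16 -> (3*q + tot != -2 -> 3*q >= 17)) and ((not (q + 3*t <= 16)) -> ((q >= -4 -> (3*q + tot != -2 -> 3*q >= 17)) and ((not (q >= -4)) -> (3*q + tot != -2 -> 3*q >= 17))))
Answer: WP = (q + 3*t <= 16 -> (3*q + tot != -2 -> 3*q >= 17)) and ((not (q + 3*t <= 16)) -> ((q >= -4 -> (3*q + tot != -2 -> 3*q >= 17)) and ((not (q >= -4)) -> (3*q + tot != -2 -> 3*q >= 17))))


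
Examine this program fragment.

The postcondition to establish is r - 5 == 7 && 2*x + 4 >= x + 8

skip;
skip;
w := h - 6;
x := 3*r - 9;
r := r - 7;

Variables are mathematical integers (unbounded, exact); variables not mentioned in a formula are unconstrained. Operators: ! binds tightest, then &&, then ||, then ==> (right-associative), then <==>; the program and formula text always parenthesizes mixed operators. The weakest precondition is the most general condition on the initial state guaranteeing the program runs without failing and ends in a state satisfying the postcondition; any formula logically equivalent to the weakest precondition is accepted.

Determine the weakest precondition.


Working backward. After the program, the postcondition r - 5 == 7 && 2*x + 4 >= x + 8 must hold; in canonical form it is r == 12 && x >= 4.
Before r := r - 7: r == 19 && x >= 4
Before x := 3*r - 9: r == 19 && 3*r >= 13
Before w := h - 6: r == 19 && 3*r >= 13
Before skip: r == 19 && 3*r >= 13
Before skip: r == 19 && 3*r >= 13
Answer: WP = r == 19 && 3*r >= 13


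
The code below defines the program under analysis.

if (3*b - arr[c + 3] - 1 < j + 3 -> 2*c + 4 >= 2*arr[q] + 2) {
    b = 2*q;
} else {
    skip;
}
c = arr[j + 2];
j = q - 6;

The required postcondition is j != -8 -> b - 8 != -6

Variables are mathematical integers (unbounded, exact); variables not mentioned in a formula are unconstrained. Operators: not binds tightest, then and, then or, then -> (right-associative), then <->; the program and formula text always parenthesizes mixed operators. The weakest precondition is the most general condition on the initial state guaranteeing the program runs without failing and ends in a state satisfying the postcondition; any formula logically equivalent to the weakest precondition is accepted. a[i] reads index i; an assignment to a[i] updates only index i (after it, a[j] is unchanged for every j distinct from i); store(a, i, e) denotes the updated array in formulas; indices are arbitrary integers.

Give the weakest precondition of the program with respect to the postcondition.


Working backward. After the program, the postcondition j != -8 -> b - 8 != -6 must hold; in canonical form it is j != -8 -> b != 2.
Before j := q - 6: q != -2 -> b != 2
Before c := arr[j + 2]: q != -2 -> b != 2
Then branch requires q != -2 -> 2*q != 2; else branch requires q != -2 -> b != 2.
Before the if: ((3*b < arr[c + 3] + j + 4 -> 2*c >= 2*arr[q] - 2) -> (q != -2 -> 2*q != 2)) and ((not (3*b < arr[c + 3] + j + 4 -> 2*c >= 2*arr[q] - 2)) -> (q != -2 -> b != 2))
Answer: WP = ((3*b < arr[c + 3] + j + 4 -> 2*c >= 2*arr[q] - 2) -> (q != -2 -> 2*q != 2)) and ((not (3*b < arr[c + 3] + j + 4 -> 2*c >= 2*arr[q] - 2)) -> (q != -2 -> b != 2))


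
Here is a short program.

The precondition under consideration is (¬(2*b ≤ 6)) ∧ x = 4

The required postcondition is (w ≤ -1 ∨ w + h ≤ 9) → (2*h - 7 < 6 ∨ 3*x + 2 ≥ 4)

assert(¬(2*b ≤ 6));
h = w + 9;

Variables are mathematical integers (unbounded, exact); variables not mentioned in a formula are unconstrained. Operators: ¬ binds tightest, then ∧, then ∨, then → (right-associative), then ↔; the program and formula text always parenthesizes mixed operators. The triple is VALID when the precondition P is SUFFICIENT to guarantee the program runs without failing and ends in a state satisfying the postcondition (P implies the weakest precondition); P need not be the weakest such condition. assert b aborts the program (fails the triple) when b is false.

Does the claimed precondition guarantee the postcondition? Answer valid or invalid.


Working backward. After the program, the postcondition (w ≤ -1 ∨ w + h ≤ 9) → (2*h - 7 < 6 ∨ 3*x + 2 ≥ 4) must hold; in canonical form it is (w ≤ -1 ∨ h + w ≤ 9) → (2*h < 13 ∨ 3*x ≥ 2).
Before h := w + 9: (w ≤ -1 ∨ 2*w ≤ 0) → (2*w < -5 ∨ 3*x ≥ 2)
Before assert ¬(2*b ≤ 6): (¬(2*b ≤ 6)) ∧ ((w ≤ -1 ∨ 2*w ≤ 0) → (2*w < -5 ∨ 3*x ≥ 2))
The weakest precondition is (¬(2*b ≤ 6)) ∧ ((w ≤ -1 ∨ 2*w ≤ 0) → (2*w < -5 ∨ 3*x ≥ 2)).
Check whether (¬(2*b ≤ 6)) ∧ x = 4 implies it.
Every state satisfying the precondition satisfies the weakest precondition: the implication holds.
Answer: valid


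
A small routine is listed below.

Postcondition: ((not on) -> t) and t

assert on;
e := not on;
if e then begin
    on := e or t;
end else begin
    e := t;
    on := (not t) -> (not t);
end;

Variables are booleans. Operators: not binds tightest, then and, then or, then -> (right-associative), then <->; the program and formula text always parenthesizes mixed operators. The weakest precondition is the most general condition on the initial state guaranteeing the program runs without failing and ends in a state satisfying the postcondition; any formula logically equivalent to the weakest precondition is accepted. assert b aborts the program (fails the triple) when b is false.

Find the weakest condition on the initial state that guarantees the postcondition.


Working backward. After the program, ((not on) -> t) and t must hold.
Then branch requires ((not (e or t)) -> t) and t; else branch requires t.
Before the if: (e -> (((not (e or t)) -> t) and t)) and ((not e) -> t)
Before e := not on: ((not on) -> (((not ((not on) or t)) -> t) and t)) and (on -> t)
Before assert on: on and ((not on) -> (((not ((not on) or t)) -> t) and t)) and (on -> t)
Answer: WP = on and ((not on) -> (((not ((not on) or t)) -> t) and t)) and (on -> t)


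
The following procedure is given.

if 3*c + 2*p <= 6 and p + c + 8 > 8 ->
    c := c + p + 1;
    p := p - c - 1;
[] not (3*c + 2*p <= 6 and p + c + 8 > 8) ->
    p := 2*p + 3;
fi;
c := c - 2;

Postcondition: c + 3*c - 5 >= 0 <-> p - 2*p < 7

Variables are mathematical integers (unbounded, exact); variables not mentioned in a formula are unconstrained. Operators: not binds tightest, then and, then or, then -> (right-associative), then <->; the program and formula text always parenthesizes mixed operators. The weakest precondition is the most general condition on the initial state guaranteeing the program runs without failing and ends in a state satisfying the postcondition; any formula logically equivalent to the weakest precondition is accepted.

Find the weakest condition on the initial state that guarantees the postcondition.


Working backward. After the program, the postcondition c + 3*c - 5 >= 0 <-> p - 2*p < 7 must hold; in canonical form it is 4*c >= 5 <-> p > -7.
Before c := c - 2: 4*c >= 13 <-> p > -7
Then branch requires 4*c + 4*p >= 9 <-> c < 5; else branch requires 4*c >= 13 <-> 2*p > -10.
Before the if: ((3*c + 2*p <= 6 and c + p > 0) -> (4*c + 4*p >= 9 <-> c < 5)) and ((not (3*c + 2*p <= 6 and c + p > 0)) -> (4*c >= 13 <-> 2*p > -10))
Answer: WP = ((3*c + 2*p <= 6 and c + p > 0) -> (4*c + 4*p >= 9 <-> c < 5)) and ((not (3*c + 2*p <= 6 and c + p > 0)) -> (4*c >= 13 <-> 2*p > -10))


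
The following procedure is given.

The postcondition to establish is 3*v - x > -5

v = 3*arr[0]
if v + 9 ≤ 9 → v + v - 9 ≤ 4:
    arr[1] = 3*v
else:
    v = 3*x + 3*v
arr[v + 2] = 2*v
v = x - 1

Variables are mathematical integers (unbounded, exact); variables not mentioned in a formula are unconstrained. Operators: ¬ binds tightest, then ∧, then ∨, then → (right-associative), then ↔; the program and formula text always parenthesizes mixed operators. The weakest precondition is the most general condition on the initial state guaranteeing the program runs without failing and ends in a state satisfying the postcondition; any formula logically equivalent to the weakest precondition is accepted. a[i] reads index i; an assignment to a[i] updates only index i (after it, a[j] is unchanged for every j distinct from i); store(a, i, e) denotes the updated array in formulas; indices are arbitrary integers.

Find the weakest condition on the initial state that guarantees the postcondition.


Working backward. After the program, the postcondition 3*v - x > -5 must hold; in canonical form it is 3*v > x - 5.
Before v := x - 1: 2*x > -2
Before arr[v + 2] := 2*v: 2*x > -2
Then branch requires 2*x > -2; else branch requires 2*x > -2.
Before the if: ((v ≤ 0 → 2*v ≤ 13) → 2*x > -2) ∧ ((¬(v ≤ 0 → 2*v ≤ 13)) → 2*x > -2)
Before v := 3*arr[0]: ((3*arr[0] ≤ 0 → 6*arr[0] ≤ 13) → 2*x > -2) ∧ ((¬(3*arr[0] ≤ 0 → 6*arr[0] ≤ 13)) → 2*x > -2)
Answer: WP = ((3*arr[0] ≤ 0 → 6*arr[0] ≤ 13) → 2*x > -2) ∧ ((¬(3*arr[0] ≤ 0 → 6*arr[0] ≤ 13)) → 2*x > -2)


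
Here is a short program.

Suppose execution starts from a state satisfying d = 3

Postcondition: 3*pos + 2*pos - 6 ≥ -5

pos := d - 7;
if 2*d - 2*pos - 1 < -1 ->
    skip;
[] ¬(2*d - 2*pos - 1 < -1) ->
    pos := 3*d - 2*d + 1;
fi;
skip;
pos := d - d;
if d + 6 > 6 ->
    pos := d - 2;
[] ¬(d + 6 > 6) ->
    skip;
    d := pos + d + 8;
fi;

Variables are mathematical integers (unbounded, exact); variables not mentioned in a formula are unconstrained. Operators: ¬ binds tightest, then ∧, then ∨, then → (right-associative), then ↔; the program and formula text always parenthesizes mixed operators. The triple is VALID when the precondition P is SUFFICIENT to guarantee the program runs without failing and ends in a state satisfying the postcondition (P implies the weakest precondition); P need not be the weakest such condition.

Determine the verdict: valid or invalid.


Working backward. After the program, the postcondition 3*pos + 2*pos - 6 ≥ -5 must hold; in canonical form it is 5*pos ≥ 1.
Then branch requires 5*d ≥ 11; else branch requires 5*pos ≥ 1.
Before the if: (d > 0 → 5*d ≥ 11) ∧ ((¬(d > 0)) → 5*pos ≥ 1)
Before pos := d - d: (d > 0 → 5*d ≥ 11) ∧ d > 0
Before skip: (d > 0 → 5*d ≥ 11) ∧ d > 0
Then branch requires (d > 0 → 5*d ≥ 11) ∧ d > 0; else branch requires (d > 0 → 5*d ≥ 11) ∧ d > 0.
Before the if: (2*d < 2*pos → ((d > 0 → 5*d ≥ 11) ∧ d > 0)) ∧ ((¬(2*d < 2*pos)) → ((d > 0 → 5*d ≥ 11) ∧ d > 0))
Before pos := d - 7: (d > 0 → 5*d ≥ 11) ∧ d > 0
The weakest precondition is (d > 0 → 5*d ≥ 11) ∧ d > 0.
Check whether d = 3 implies it.
Every state satisfying the precondition satisfies the weakest precondition: the implication holds.
Answer: valid
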